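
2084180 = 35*59548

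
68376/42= 1628 =1628.00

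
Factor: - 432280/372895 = -2^3*17^(  -  1)*41^( - 1 )*101^1 = -  808/697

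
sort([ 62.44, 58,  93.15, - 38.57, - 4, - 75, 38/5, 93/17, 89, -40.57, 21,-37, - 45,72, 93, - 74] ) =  [ - 75, - 74, - 45  , - 40.57, - 38.57,-37, - 4,93/17, 38/5,21, 58 , 62.44,  72, 89, 93, 93.15]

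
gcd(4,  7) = 1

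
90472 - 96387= - 5915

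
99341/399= 99341/399 = 248.97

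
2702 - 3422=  - 720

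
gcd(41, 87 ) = 1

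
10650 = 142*75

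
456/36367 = 456/36367 = 0.01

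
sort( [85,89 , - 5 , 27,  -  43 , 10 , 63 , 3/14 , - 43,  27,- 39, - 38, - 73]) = [  -  73, - 43, - 43,-39,  -  38 , - 5, 3/14,  10,27 , 27,63,85,  89]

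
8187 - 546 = 7641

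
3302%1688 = 1614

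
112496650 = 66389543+46107107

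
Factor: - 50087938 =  - 2^1 * 25043969^1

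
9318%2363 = 2229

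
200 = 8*25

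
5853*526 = 3078678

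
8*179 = 1432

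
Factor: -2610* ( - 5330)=13911300 = 2^2*3^2*5^2*13^1*29^1*41^1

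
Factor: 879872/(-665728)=-982/743=-2^1*491^1*743^(  -  1 )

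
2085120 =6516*320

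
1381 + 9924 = 11305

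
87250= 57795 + 29455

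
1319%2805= 1319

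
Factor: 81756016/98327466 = 2^3*3^( - 3 )*1091^( - 1) * 1669^(  -  1 )*5109751^1= 40878008/49163733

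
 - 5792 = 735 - 6527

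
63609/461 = 137 + 452/461 = 137.98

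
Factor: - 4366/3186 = -37/27 = -  3^( - 3 ) * 37^1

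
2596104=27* 96152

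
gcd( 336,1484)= 28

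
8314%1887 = 766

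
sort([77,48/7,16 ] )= [ 48/7,16,77]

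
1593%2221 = 1593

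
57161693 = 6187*9239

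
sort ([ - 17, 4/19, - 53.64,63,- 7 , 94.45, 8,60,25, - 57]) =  [ - 57  , - 53.64 , - 17, -7 , 4/19,8,25,60,63,94.45]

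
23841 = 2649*9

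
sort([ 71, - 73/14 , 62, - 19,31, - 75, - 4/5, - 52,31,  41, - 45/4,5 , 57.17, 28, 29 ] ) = [ - 75, - 52,- 19, - 45/4,  -  73/14,  -  4/5 , 5,28, 29, 31, 31, 41, 57.17, 62, 71]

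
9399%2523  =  1830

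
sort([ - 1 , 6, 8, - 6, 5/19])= [ - 6, - 1,5/19,6, 8] 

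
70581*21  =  1482201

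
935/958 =935/958 = 0.98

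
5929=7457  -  1528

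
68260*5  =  341300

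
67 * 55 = 3685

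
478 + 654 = 1132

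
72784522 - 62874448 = 9910074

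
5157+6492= 11649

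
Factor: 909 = 3^2 * 101^1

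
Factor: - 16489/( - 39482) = 2^(-1)*11^1 * 19^ (-1) * 1039^( - 1 )*1499^1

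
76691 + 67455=144146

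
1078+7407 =8485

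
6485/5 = 1297 = 1297.00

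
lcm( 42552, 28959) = 2085048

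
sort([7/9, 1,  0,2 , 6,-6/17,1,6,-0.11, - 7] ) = [ - 7, -6/17,  -  0.11,0,7/9,1,1, 2,6,6 ] 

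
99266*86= 8536876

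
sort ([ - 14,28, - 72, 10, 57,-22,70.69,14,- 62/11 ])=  [  -  72, - 22,  -  14, - 62/11, 10,  14, 28, 57, 70.69]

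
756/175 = 108/25=4.32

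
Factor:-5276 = -2^2*1319^1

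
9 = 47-38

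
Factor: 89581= 29^1* 3089^1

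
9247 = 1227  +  8020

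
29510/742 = 14755/371= 39.77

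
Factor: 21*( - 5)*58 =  - 6090 = - 2^1*3^1*5^1*7^1 * 29^1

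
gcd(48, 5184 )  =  48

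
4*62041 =248164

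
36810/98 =18405/49=375.61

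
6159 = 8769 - 2610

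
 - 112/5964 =-4/213= - 0.02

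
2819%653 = 207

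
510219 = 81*6299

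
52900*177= 9363300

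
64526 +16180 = 80706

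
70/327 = 70/327 = 0.21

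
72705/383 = 72705/383 = 189.83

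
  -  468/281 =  - 2 + 94/281 = - 1.67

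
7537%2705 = 2127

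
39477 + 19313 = 58790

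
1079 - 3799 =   -  2720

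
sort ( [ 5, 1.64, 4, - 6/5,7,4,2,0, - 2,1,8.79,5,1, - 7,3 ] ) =[ - 7, - 2, - 6/5,0,1,1 , 1.64,2,3, 4,4, 5, 5 , 7,8.79]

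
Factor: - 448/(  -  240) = 28/15 = 2^2* 3^( - 1 )*5^( - 1)*7^1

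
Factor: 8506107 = 3^3*47^1*6703^1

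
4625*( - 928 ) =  - 4292000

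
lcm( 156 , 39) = 156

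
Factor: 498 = 2^1*3^1*83^1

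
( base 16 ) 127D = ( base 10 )4733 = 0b1001001111101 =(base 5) 122413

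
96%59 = 37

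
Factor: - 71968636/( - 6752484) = 17992159/1688121 = 3^(  -  5 )*83^1*239^1* 907^1*6947^( - 1) 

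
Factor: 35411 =17^1 * 2083^1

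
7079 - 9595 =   -  2516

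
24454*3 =73362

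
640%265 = 110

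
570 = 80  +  490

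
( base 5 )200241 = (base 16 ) 18B1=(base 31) 6HS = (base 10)6321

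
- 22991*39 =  - 896649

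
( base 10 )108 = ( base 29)3L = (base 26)44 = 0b1101100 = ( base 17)66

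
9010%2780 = 670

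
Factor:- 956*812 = - 776272 = -2^4*7^1*29^1*239^1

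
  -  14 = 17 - 31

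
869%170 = 19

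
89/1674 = 89/1674 = 0.05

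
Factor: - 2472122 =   -  2^1  *  157^1*7873^1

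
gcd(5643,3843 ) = 9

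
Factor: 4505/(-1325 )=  - 17/5 = -  5^(-1)*17^1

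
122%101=21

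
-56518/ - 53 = 56518/53 = 1066.38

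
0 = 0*1042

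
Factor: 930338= 2^1*465169^1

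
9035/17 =531 + 8/17 = 531.47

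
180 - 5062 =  - 4882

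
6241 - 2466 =3775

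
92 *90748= 8348816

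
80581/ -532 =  - 80581/532 = -151.47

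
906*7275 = 6591150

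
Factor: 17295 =3^1*5^1*1153^1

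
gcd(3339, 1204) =7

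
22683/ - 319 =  - 22683/319 = - 71.11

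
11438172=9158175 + 2279997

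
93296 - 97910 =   -  4614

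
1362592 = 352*3871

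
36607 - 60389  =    -  23782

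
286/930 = 143/465 = 0.31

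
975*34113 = 33260175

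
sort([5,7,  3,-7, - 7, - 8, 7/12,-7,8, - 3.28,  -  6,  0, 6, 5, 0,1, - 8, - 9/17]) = [-8, - 8, - 7, - 7, -7, - 6, - 3.28, - 9/17 , 0, 0 , 7/12,1,3,5, 5, 6,  7,  8]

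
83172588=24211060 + 58961528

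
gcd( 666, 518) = 74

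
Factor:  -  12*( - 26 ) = 2^3 * 3^1*13^1=312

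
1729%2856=1729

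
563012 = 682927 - 119915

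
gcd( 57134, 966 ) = 14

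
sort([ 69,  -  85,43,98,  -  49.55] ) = [ - 85, - 49.55,  43,69,98]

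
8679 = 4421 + 4258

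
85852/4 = 21463= 21463.00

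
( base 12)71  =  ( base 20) 45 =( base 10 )85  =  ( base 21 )41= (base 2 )1010101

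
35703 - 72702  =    -  36999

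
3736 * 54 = 201744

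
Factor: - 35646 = - 2^1*3^1*13^1 * 457^1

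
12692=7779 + 4913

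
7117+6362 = 13479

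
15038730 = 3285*4578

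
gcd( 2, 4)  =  2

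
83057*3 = 249171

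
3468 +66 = 3534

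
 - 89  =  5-94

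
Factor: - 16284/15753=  - 92/89 = - 2^2 * 23^1*89^(- 1 ) 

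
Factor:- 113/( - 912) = 2^ ( - 4)*3^( - 1 ) * 19^( - 1) * 113^1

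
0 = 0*17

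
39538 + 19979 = 59517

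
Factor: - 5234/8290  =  -2617/4145=-5^( - 1)*829^( - 1)*2617^1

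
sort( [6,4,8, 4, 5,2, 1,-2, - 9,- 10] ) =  [ - 10, - 9, - 2,1,2, 4,4,5,6,8 ] 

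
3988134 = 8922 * 447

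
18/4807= 18/4807 =0.00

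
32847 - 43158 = -10311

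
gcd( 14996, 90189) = 1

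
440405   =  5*88081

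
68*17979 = 1222572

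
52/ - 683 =  -  1 + 631/683 = - 0.08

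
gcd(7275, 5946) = 3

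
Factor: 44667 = 3^2*7^1*709^1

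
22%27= 22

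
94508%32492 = 29524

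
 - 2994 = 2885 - 5879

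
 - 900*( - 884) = 795600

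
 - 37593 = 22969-60562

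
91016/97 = 938+30/97 = 938.31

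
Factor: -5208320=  - 2^8 * 5^1 *13^1 * 313^1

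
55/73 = 55/73 =0.75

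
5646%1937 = 1772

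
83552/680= 10444/85 = 122.87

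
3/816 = 1/272  =  0.00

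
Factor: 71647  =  71647^1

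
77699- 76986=713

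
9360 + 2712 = 12072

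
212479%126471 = 86008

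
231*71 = 16401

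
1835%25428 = 1835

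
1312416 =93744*14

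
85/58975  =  17/11795  =  0.00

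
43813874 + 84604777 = 128418651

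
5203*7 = 36421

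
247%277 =247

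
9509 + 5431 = 14940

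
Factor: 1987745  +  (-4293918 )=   -  2306173 = -37^1*157^1*397^1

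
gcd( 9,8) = 1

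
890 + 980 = 1870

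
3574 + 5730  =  9304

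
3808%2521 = 1287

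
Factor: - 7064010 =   -  2^1*3^7 *5^1 * 17^1*19^1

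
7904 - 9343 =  - 1439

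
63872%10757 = 10087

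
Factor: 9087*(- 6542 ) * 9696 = - 576399605184 =-  2^6*3^2*13^1*101^1*233^1*3271^1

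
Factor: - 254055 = -3^1*5^1*16937^1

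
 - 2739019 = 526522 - 3265541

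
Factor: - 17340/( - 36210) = 34/71 = 2^1*17^1*71^( - 1) 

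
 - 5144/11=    - 468+4/11 = - 467.64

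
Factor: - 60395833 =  - 3691^1*16363^1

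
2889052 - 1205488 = 1683564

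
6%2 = 0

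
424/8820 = 106/2205 = 0.05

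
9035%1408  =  587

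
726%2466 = 726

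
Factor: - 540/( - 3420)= 3/19 = 3^1*19^( - 1 )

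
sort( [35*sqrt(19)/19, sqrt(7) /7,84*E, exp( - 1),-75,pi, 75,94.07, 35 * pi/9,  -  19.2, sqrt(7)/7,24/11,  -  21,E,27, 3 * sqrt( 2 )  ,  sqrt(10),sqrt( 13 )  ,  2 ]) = [ - 75, - 21, - 19.2 , exp(  -  1), sqrt( 7) /7,sqrt( 7 )/7,  2,24/11, E , pi, sqrt( 10 ),sqrt(13 ),3 * sqrt(2),35 * sqrt(19 )/19, 35*pi/9 , 27,75,94.07,84*E]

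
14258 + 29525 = 43783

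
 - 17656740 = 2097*( - 8420)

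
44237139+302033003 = 346270142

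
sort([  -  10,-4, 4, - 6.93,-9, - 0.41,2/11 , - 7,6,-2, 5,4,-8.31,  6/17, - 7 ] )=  [  -  10 ,-9, - 8.31, - 7,- 7 , - 6.93,-4, - 2,-0.41, 2/11,6/17,4,4,  5,  6] 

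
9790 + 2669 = 12459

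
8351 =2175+6176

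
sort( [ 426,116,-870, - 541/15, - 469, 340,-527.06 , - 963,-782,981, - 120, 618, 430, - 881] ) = [ - 963, - 881, - 870,  -  782, - 527.06, - 469, - 120, - 541/15,116,340,426,430,618, 981] 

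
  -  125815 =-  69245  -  56570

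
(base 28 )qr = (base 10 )755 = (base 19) 21E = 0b1011110011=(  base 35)LK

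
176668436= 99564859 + 77103577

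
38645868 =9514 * 4062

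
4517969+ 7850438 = 12368407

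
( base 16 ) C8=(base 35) 5P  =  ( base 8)310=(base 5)1300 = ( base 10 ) 200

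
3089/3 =1029  +  2/3 = 1029.67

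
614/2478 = 307/1239 = 0.25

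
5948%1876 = 320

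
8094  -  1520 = 6574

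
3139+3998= 7137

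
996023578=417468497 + 578555081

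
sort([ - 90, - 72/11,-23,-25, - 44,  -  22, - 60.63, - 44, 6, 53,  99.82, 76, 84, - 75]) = [ - 90,-75,-60.63 , -44, - 44, - 25, - 23, - 22, - 72/11, 6,53,76,84,99.82 ] 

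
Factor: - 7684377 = - 3^1*149^1*17191^1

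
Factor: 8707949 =41^1*163^1*1303^1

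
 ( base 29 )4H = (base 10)133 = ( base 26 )53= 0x85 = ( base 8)205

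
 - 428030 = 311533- 739563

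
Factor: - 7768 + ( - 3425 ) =-3^1*7^1*13^1*41^1 =-11193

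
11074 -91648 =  -80574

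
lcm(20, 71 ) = 1420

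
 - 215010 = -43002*5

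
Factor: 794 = 2^1 * 397^1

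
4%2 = 0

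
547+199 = 746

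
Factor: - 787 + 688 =-99  =  -3^2*11^1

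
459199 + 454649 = 913848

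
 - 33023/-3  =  33023/3 = 11007.67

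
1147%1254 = 1147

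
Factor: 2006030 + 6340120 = 2^1*3^2*5^2*17^1 * 1091^1 = 8346150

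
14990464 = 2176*6889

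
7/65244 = 7/65244 =0.00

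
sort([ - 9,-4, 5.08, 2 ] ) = [  -  9, - 4, 2,5.08] 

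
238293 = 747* 319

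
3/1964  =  3/1964 = 0.00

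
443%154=135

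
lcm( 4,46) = 92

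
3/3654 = 1/1218=   0.00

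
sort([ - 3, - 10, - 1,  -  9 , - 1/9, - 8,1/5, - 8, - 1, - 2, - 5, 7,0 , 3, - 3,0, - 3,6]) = [ - 10, - 9, - 8, - 8, - 5, - 3, - 3, - 3,  -  2 , - 1 , - 1,-1/9,0 , 0,1/5,3, 6,7]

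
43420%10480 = 1500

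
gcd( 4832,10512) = 16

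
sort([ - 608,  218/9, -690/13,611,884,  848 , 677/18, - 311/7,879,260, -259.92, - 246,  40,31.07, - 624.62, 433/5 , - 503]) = [ - 624.62 , - 608, - 503, - 259.92, - 246 , - 690/13, - 311/7,218/9,31.07,677/18,40,  433/5,260,611,848,879,884]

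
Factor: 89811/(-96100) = -2^( - 2)*3^2*5^( - 2) * 17^1 * 31^( - 2) * 587^1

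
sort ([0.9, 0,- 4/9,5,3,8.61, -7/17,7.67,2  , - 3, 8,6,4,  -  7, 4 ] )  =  [  -  7,- 3, - 4/9,  -  7/17, 0,  0.9,2, 3,4,4, 5,6, 7.67,8, 8.61]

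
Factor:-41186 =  - 2^1*20593^1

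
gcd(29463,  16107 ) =21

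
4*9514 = 38056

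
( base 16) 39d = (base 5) 12200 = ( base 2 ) 1110011101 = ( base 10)925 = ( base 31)TQ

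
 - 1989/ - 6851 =9/31= 0.29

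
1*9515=9515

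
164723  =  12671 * 13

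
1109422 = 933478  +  175944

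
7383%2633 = 2117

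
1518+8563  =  10081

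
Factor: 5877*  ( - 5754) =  - 2^1*3^3*7^1*137^1 *653^1 = - 33816258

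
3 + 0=3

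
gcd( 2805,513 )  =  3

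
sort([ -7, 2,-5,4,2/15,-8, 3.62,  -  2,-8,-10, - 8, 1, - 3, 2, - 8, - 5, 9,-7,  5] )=[  -  10, - 8,  -  8,- 8, -8,-7, - 7, - 5, - 5, - 3, - 2, 2/15,  1, 2,2,  3.62, 4, 5, 9 ]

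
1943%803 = 337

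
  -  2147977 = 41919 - 2189896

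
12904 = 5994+6910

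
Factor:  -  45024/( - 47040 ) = 2^( - 1 )*5^( - 1)*7^ ( - 1)*67^1 = 67/70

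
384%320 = 64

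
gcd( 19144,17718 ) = 2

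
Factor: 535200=2^5*3^1 * 5^2*223^1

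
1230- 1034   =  196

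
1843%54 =7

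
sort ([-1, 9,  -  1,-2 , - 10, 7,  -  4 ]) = [ - 10,  -  4 , - 2,  -  1,- 1, 7,  9]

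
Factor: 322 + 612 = 2^1 *467^1 = 934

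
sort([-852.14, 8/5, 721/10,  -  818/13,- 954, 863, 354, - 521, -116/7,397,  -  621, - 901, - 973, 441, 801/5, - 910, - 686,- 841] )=[-973, - 954, - 910,-901, - 852.14, - 841, - 686, - 621, - 521, - 818/13, - 116/7,8/5, 721/10, 801/5, 354,397, 441, 863]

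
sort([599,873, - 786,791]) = [ - 786,599,  791, 873]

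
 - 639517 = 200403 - 839920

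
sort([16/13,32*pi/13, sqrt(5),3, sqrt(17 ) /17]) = [ sqrt(17 ) /17,16/13, sqrt( 5 ),3, 32*pi/13] 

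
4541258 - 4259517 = 281741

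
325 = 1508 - 1183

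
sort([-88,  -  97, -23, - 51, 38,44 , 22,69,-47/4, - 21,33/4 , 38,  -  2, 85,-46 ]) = [ - 97,-88, - 51,-46,-23,- 21,  -  47/4,-2, 33/4, 22 , 38,  38, 44,69,85 ]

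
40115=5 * 8023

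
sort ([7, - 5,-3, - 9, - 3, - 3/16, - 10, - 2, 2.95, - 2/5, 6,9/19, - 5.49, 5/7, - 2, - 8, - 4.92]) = [ - 10, - 9,  -  8, - 5.49, - 5, - 4.92, - 3, - 3, - 2, - 2,  -  2/5, - 3/16,9/19,5/7,  2.95, 6, 7 ]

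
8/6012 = 2/1503= 0.00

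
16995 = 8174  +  8821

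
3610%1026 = 532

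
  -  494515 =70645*( - 7 )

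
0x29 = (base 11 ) 38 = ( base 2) 101001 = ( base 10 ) 41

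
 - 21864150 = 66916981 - 88781131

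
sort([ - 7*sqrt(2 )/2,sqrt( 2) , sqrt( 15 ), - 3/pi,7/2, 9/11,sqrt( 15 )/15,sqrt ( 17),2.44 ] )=[ - 7*sqrt( 2) /2,  -  3/pi,sqrt(15)/15,9/11,sqrt ( 2 )  ,  2.44, 7/2,sqrt ( 15) , sqrt( 17) ] 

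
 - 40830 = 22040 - 62870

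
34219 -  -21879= 56098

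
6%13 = 6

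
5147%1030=1027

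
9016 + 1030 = 10046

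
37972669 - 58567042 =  - 20594373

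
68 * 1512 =102816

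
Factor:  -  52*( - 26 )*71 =95992 = 2^3*13^2*71^1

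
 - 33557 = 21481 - 55038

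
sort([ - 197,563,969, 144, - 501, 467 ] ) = [ -501,-197, 144, 467, 563,969 ] 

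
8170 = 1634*5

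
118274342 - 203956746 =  - 85682404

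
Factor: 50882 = 2^1 * 13^1*19^1*103^1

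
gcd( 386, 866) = 2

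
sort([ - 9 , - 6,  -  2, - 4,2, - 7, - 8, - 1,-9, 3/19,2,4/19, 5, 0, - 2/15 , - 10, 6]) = [ -10, -9, - 9, - 8,-7, - 6, - 4,-2, - 1, -2/15, 0, 3/19, 4/19,2, 2, 5, 6 ]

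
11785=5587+6198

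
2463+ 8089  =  10552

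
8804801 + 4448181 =13252982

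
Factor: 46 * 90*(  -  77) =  - 2^2*3^2*5^1*7^1*11^1 * 23^1 = -  318780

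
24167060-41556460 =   -  17389400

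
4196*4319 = 18122524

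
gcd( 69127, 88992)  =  1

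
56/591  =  56/591 = 0.09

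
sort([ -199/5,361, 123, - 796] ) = [  -  796, - 199/5,123,361]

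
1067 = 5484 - 4417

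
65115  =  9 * 7235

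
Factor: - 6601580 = - 2^2*5^1*71^1 * 4649^1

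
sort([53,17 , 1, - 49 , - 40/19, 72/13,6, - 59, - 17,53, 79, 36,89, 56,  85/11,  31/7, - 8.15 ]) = [ - 59, - 49, - 17, - 8.15,  -  40/19,  1,  31/7,72/13,  6, 85/11, 17,36, 53, 53, 56, 79, 89 ]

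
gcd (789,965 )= 1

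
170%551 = 170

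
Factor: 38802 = 2^1*3^1*29^1*223^1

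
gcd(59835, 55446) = 3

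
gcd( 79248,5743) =1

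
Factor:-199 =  - 199^1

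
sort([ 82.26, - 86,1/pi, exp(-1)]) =[-86,  1/pi, exp(-1),82.26]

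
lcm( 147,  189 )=1323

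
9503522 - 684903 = 8818619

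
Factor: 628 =2^2*157^1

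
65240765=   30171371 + 35069394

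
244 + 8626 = 8870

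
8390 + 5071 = 13461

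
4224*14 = 59136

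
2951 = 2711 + 240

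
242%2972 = 242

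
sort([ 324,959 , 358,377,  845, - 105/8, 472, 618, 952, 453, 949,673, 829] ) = [  -  105/8,324, 358,377,453,472, 618,673, 829, 845, 949, 952,959]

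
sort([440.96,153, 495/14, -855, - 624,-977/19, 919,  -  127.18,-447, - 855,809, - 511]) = [ - 855, - 855 , - 624,  -  511,-447,  -  127.18, - 977/19,495/14, 153,440.96, 809,919] 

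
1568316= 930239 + 638077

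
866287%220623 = 204418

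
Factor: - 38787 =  - 3^1*7^1*1847^1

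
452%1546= 452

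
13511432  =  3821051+9690381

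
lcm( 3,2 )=6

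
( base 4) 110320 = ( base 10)1336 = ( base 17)4AA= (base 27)1MD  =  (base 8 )2470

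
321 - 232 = 89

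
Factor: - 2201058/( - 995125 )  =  2^1*3^2*5^( - 3)*17^1*19^ ( - 1)*419^( - 1)*7193^1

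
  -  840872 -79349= -920221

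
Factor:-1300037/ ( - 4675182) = 2^( - 1)*3^ (-1 )*19^1*53^1*373^( - 1)*1291^1 *2089^( - 1) 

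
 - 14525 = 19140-33665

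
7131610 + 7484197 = 14615807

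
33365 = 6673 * 5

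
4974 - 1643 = 3331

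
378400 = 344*1100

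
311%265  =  46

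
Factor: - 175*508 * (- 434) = 2^3 * 5^2 * 7^2*31^1*127^1 = 38582600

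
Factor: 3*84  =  252  =  2^2*3^2*7^1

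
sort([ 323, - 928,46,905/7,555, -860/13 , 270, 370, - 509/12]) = [-928, - 860/13, - 509/12,  46,905/7,270, 323, 370,555]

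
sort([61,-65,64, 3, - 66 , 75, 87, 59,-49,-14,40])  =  [-66, - 65, - 49,- 14, 3, 40 , 59, 61, 64,75, 87]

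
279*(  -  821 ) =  - 229059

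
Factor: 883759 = 199^1 * 4441^1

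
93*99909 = 9291537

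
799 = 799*1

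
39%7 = 4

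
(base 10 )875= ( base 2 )1101101011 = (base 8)1553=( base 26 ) 17h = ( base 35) p0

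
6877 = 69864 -62987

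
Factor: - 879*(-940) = 826260 = 2^2*3^1*5^1*47^1*293^1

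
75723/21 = 25241/7  =  3605.86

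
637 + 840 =1477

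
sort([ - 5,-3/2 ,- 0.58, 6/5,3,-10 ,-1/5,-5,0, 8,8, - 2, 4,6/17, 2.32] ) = [ - 10, -5, - 5, - 2,- 3/2, - 0.58 , - 1/5,0,6/17 , 6/5, 2.32, 3, 4,8,8]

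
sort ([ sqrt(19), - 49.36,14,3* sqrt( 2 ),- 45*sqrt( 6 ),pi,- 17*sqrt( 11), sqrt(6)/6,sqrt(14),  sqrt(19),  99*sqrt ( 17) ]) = [-45*sqrt(6 ) , - 17*sqrt( 11) , - 49.36,sqrt(6)/6,pi, sqrt( 14 ), 3*sqrt ( 2 ),sqrt(19 ), sqrt( 19 ) , 14,99*sqrt ( 17) ]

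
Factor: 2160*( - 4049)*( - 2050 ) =2^5 *3^3* 5^3 * 41^1*4049^1 = 17928972000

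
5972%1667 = 971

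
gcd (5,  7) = 1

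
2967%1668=1299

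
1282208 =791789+490419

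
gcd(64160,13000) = 40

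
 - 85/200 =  - 17/40 = -0.42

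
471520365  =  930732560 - 459212195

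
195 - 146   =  49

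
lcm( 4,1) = 4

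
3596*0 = 0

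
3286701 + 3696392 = 6983093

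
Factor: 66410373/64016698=2^( - 1)*3^1*22136791^1*32008349^( - 1)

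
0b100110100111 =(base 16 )9a7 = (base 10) 2471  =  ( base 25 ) 3NL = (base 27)3AE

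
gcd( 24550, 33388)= 982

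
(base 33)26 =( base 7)132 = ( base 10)72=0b1001000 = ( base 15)4c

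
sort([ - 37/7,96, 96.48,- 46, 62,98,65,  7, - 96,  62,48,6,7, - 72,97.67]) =[ - 96, - 72, - 46 ,-37/7, 6, 7, 7,  48,62,62, 65,  96,96.48, 97.67,98] 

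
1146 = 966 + 180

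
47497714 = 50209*946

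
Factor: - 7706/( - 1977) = 2^1 *3^( - 1)*659^(-1)*3853^1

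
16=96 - 80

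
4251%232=75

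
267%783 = 267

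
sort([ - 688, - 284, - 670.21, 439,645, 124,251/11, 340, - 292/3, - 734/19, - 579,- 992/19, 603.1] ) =[-688,-670.21,-579, - 284, - 292/3,  -  992/19,-734/19, 251/11, 124,340 , 439, 603.1, 645] 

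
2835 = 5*567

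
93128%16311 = 11573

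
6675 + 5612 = 12287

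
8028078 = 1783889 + 6244189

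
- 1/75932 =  - 1 + 75931/75932 = -0.00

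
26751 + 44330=71081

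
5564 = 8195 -2631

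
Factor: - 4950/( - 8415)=2^1*5^1*17^( - 1 ) = 10/17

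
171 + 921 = 1092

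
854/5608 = 427/2804  =  0.15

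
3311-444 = 2867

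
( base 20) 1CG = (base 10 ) 656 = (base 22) 17I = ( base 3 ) 220022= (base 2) 1010010000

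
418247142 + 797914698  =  1216161840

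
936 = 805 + 131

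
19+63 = 82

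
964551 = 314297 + 650254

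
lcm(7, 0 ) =0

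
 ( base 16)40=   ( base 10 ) 64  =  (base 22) 2K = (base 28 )28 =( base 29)26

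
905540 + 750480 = 1656020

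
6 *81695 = 490170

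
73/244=73/244 = 0.30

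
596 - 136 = 460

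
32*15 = 480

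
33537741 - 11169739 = 22368002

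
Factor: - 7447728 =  - 2^4*3^1*155161^1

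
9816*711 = 6979176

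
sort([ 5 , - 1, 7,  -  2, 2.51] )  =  [ -2, - 1, 2.51,5,7 ] 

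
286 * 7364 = 2106104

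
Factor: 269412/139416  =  2^( - 1 )*11^1 *13^1*37^( - 1 )  =  143/74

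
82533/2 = 41266  +  1/2 = 41266.50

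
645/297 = 215/99 = 2.17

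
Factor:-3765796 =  - 2^2*941449^1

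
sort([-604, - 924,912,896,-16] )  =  [ - 924, - 604, - 16,896,912]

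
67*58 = 3886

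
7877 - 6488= 1389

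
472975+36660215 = 37133190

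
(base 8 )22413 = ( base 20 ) 13e3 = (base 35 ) 7px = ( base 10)9483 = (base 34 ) 86V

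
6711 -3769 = 2942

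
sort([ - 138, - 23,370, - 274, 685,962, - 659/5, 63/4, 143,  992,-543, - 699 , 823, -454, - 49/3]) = [ - 699, - 543,-454,-274, - 138, - 659/5, - 23,  -  49/3 , 63/4,143,  370, 685 , 823,962,  992 ] 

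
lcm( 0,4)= 0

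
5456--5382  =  10838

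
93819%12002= 9805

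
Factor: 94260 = 2^2*3^1*5^1*1571^1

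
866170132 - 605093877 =261076255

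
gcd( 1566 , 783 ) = 783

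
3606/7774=1803/3887 = 0.46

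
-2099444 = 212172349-214271793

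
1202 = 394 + 808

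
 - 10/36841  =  -10/36841 = - 0.00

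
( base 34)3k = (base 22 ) 5C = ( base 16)7a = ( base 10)122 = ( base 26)4i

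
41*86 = 3526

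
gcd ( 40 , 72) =8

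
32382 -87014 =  - 54632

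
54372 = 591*92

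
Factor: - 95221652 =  - 2^2*3257^1*7309^1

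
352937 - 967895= - 614958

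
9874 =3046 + 6828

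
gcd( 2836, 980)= 4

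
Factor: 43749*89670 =2^1*3^3* 5^1  *  7^2*61^1*4861^1 = 3922972830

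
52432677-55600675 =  - 3167998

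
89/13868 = 89/13868=0.01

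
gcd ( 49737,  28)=1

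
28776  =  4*7194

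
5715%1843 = 186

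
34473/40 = 34473/40 = 861.83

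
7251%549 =114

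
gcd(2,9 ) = 1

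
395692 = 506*782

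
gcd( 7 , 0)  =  7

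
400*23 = 9200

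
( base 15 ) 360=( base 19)225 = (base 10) 765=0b1011111101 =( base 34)MH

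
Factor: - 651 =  - 3^1*7^1* 31^1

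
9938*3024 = 30052512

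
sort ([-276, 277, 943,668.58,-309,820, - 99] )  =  [  -  309, - 276,- 99, 277,668.58,820,943 ]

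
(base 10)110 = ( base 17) 68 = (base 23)4I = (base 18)62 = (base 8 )156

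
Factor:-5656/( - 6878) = 2828/3439 = 2^2*7^1 * 19^ ( - 1)*101^1 *181^( - 1)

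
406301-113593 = 292708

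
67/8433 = 67/8433= 0.01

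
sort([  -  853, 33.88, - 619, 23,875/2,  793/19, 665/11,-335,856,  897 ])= [ - 853, - 619,-335, 23, 33.88, 793/19,665/11, 875/2, 856,897 ]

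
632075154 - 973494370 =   -  341419216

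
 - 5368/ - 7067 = 5368/7067 = 0.76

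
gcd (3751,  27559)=31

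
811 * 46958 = 38082938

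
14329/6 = 2388 + 1/6=2388.17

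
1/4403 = 1/4403 = 0.00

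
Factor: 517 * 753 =3^1*11^1 * 47^1*251^1  =  389301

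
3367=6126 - 2759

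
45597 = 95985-50388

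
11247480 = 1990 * 5652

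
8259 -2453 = 5806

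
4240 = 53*80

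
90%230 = 90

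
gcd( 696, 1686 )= 6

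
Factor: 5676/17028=1/3 =3^(- 1)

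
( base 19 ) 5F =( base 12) 92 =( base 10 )110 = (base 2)1101110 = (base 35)35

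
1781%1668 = 113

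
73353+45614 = 118967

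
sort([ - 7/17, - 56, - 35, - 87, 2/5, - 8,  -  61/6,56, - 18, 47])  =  [  -  87 , - 56,-35 , - 18, - 61/6, - 8, - 7/17,2/5,47, 56 ]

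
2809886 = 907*3098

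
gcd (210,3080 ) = 70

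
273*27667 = 7553091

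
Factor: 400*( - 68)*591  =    -  16075200 = - 2^6*3^1*5^2*17^1*197^1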